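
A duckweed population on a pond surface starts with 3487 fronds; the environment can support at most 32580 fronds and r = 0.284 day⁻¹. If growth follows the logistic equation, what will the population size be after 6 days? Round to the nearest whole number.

A = (K − N₀)/N₀ = (32580 − 3487)/3487 = 8.3433.
N(t) = K/(1 + A·e^(−rt)) = 32580/(1 + 8.3433×e^(−0.284×6)).
e^(−1.704) = 0.18195; denominator = 1 + 8.3433×0.18195 = 2.5181.
N = 32580/2.5181 = 12938.4.

12938 fronds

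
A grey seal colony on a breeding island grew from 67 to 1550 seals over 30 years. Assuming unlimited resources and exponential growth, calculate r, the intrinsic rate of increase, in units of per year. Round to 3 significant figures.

0.105 per year

From N(t) = N₀·e^(rt): e^(r·30) = 1550/67 = 23.134.
r·30 = ln(23.134) = 3.1413, so r = 3.1413/30 = 0.10471.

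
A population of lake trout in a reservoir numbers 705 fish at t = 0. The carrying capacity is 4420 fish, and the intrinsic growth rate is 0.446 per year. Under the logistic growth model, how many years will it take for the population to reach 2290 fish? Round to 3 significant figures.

A = (K − N₀)/N₀ = (4420 − 705)/705 = 5.2695.
Solve 4420/(1 + 5.2695·e^(−0.446t)) = 2290: 1 + 5.2695·e^(−0.446t) = 1.9301, so e^(−0.446t) = 0.176512.
−0.446·t = ln(0.176512) = -1.7344, so t = 1.7344/0.446 = 3.8887.

3.89 years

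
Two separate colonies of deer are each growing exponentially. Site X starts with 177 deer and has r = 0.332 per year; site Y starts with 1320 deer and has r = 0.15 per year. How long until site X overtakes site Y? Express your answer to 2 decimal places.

11.04 years

Set 177·e^(0.332t) = 1320·e^(0.15t).
e^((0.332 − 0.15)t) = 1320/177 → e^(0.182·t) = 7.4576.
0.182·t = ln(7.4576) = 2.0092, so t = 2.0092/0.182 = 11.04.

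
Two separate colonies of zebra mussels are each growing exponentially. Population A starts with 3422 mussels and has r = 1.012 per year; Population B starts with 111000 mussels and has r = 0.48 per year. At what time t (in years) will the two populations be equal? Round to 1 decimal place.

Set 3422·e^(1.012t) = 111000·e^(0.48t).
e^((1.012 − 0.48)t) = 111000/3422 → e^(0.532·t) = 32.437.
0.532·t = ln(32.437) = 3.4793, so t = 3.4793/0.532 = 6.54.

6.5 years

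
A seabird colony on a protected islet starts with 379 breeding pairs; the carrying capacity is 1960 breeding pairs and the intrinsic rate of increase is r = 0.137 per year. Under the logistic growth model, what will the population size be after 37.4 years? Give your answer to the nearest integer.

A = (K − N₀)/N₀ = (1960 − 379)/379 = 4.1715.
N(t) = K/(1 + A·e^(−rt)) = 1960/(1 + 4.1715×e^(−0.137×37.4)).
e^(−5.124) = 0.0059534; denominator = 1 + 4.1715×0.0059534 = 1.0248.
N = 1960/1.0248 = 1912.5.

1913 breeding pairs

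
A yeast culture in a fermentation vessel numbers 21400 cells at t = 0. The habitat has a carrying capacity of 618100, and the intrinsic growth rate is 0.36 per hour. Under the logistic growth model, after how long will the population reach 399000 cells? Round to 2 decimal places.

10.91 hours

A = (K − N₀)/N₀ = (618100 − 21400)/21400 = 27.883.
Solve 618100/(1 + 27.883·e^(−0.36t)) = 399000: 1 + 27.883·e^(−0.36t) = 1.5491, so e^(−0.36t) = 0.0196937.
−0.36·t = ln(0.0196937) = -3.9275, so t = 3.9275/0.36 = 10.91.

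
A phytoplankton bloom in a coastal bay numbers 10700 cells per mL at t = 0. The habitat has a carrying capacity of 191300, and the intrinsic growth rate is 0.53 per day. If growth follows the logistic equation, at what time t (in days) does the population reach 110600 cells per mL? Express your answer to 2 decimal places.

A = (K − N₀)/N₀ = (191300 − 10700)/10700 = 16.879.
Solve 191300/(1 + 16.879·e^(−0.53t)) = 110600: 1 + 16.879·e^(−0.53t) = 1.7297, so e^(−0.53t) = 0.0432299.
−0.53·t = ln(0.0432299) = -3.1412, so t = 3.1412/0.53 = 5.9268.

5.93 days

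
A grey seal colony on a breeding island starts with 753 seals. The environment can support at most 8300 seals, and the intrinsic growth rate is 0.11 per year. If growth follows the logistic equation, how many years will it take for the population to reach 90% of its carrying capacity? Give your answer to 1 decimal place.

A = (K − N₀)/N₀ = (8300 − 753)/753 = 10.023.
Solve 8300/(1 + 10.023·e^(−0.11t)) = 7470: 1 + 10.023·e^(−0.11t) = 1.1111, so e^(−0.11t) = 0.0110861.
−0.11·t = ln(0.0110861) = -4.5021, so t = 4.5021/0.11 = 40.928.

40.9 years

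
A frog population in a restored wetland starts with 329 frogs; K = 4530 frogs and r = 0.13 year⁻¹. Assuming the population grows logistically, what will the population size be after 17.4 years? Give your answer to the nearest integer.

1944 frogs

A = (K − N₀)/N₀ = (4530 − 329)/329 = 12.769.
N(t) = K/(1 + A·e^(−rt)) = 4530/(1 + 12.769×e^(−0.13×17.4)).
e^(−2.262) = 0.10414; denominator = 1 + 12.769×0.10414 = 2.3298.
N = 4530/2.3298 = 1944.38.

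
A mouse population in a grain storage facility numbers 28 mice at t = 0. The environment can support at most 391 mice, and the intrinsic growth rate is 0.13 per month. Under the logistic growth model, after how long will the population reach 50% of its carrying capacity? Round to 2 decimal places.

A = (K − N₀)/N₀ = (391 − 28)/28 = 12.964.
Solve 391/(1 + 12.964·e^(−0.13t)) = 195.5: 1 + 12.964·e^(−0.13t) = 2, so e^(−0.13t) = 0.077135.
−0.13·t = ln(0.077135) = -2.5622, so t = 2.5622/0.13 = 19.709.

19.71 months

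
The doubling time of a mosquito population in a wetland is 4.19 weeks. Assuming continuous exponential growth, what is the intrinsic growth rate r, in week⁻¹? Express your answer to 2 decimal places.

0.17 per week

r = ln(2)/t_d = 0.6931/4.19 = 0.16543.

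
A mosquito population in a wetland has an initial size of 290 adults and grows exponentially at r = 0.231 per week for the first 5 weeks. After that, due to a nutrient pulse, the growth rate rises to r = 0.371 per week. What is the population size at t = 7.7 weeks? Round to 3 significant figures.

2510 adults

Phase 1: N(5) = 290·e^(0.231×5) = 290·e^1.155 = 920.467.
Phase 2 runs for 7.7 − 5 = 2.7 weeks at r = 0.371.
N(7.7) = 920.467·e^(0.371×2.7) = 920.467·e^1.002 = 2506.35.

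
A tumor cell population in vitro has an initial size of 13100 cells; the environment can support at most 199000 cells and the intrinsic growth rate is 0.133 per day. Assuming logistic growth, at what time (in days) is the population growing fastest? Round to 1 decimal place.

Logistic growth is fastest at N = K/2 = 99500.
A = (K − N₀)/N₀ = 14.191. Set K/(1 + A·e^(−rt)) = K/2 → A·e^(−rt) = 1.
e^(−0.133t) = 1/14.191 = 0.070468, so t = ln(14.191)/0.133 = 2.6526/0.133 = 19.944.

19.9 days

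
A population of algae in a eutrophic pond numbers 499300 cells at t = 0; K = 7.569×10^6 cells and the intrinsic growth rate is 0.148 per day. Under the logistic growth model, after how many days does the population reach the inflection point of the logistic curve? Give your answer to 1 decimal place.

17.9 days

Logistic growth is fastest at N = K/2 = 3.7845×10^6.
A = (K − N₀)/N₀ = 14.159. Set K/(1 + A·e^(−rt)) = K/2 → A·e^(−rt) = 1.
e^(−0.148t) = 1/14.159 = 0.0706253, so t = ln(14.159)/0.148 = 2.6504/0.148 = 17.908.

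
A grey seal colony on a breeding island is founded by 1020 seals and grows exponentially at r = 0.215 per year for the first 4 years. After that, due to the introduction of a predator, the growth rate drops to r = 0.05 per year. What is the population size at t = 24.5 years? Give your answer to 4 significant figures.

Phase 1: N(4) = 1020·e^(0.215×4) = 1020·e^0.86 = 2410.42.
Phase 2 runs for 24.5 − 4 = 20.5 years at r = 0.05.
N(24.5) = 2410.42·e^(0.05×20.5) = 2410.42·e^1.025 = 6718.08.

6718 seals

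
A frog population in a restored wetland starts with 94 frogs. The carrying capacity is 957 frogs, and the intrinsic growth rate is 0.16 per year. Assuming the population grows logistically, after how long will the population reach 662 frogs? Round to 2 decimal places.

18.91 years

A = (K − N₀)/N₀ = (957 − 94)/94 = 9.1809.
Solve 957/(1 + 9.1809·e^(−0.16t)) = 662: 1 + 9.1809·e^(−0.16t) = 1.4456, so e^(−0.16t) = 0.0485379.
−0.16·t = ln(0.0485379) = -3.0254, so t = 3.0254/0.16 = 18.909.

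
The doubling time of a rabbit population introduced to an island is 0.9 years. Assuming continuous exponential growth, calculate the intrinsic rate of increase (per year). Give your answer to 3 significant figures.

r = ln(2)/t_d = 0.6931/0.9 = 0.77016.

0.770 per year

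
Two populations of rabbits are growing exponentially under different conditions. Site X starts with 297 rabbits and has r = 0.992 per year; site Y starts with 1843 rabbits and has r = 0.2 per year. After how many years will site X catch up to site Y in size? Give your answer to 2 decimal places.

2.30 years

Set 297·e^(0.992t) = 1843·e^(0.2t).
e^((0.992 − 0.2)t) = 1843/297 → e^(0.792·t) = 6.2054.
0.792·t = ln(6.2054) = 1.8254, so t = 1.8254/0.792 = 2.3048.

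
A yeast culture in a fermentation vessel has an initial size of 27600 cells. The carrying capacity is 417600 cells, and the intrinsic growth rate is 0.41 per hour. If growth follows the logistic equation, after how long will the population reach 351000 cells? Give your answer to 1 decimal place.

A = (K − N₀)/N₀ = (417600 − 27600)/27600 = 14.13.
Solve 417600/(1 + 14.13·e^(−0.41t)) = 351000: 1 + 14.13·e^(−0.41t) = 1.1897, so e^(−0.41t) = 0.013428.
−0.41·t = ln(0.013428) = -4.3104, so t = 4.3104/0.41 = 10.513.

10.5 hours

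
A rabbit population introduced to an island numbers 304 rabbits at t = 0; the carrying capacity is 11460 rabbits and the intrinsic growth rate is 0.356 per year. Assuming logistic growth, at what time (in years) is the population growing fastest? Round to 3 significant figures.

Logistic growth is fastest at N = K/2 = 5730.
A = (K − N₀)/N₀ = 36.697. Set K/(1 + A·e^(−rt)) = K/2 → A·e^(−rt) = 1.
e^(−0.356t) = 1/36.697 = 0.0272499, so t = ln(36.697)/0.356 = 3.6027/0.356 = 10.12.

10.1 years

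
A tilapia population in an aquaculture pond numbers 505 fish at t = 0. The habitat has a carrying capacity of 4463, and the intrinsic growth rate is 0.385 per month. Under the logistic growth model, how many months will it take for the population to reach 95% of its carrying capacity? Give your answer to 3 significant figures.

13.0 months

A = (K − N₀)/N₀ = (4463 − 505)/505 = 7.8376.
Solve 4463/(1 + 7.8376·e^(−0.385t)) = 4239.85: 1 + 7.8376·e^(−0.385t) = 1.0526, so e^(−0.385t) = 0.00671525.
−0.385·t = ln(0.00671525) = -5.0034, so t = 5.0034/0.385 = 12.996.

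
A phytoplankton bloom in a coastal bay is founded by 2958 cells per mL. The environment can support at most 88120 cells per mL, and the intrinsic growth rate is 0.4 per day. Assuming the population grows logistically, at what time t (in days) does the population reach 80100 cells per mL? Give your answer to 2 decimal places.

A = (K − N₀)/N₀ = (88120 − 2958)/2958 = 28.79.
Solve 88120/(1 + 28.79·e^(−0.4t)) = 80100: 1 + 28.79·e^(−0.4t) = 1.1001, so e^(−0.4t) = 0.00347772.
−0.4·t = ln(0.00347772) = -5.6614, so t = 5.6614/0.4 = 14.153.

14.15 days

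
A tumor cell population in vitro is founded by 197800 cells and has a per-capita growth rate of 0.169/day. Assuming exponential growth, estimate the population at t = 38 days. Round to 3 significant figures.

N(t) = N₀·e^(rt) = 197800 × e^(0.169×38) = 197800 × e^6.422.
e^6.422 ≈ 615.23, so N ≈ 197800 × 615.23 = 1.21693×10^8.

122000000 cells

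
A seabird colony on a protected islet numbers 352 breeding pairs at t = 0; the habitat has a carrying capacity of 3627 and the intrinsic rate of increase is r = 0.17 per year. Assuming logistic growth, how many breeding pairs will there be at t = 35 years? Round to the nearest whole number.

3541 breeding pairs

A = (K − N₀)/N₀ = (3627 − 352)/352 = 9.304.
N(t) = K/(1 + A·e^(−rt)) = 3627/(1 + 9.304×e^(−0.17×35)).
e^(−5.95) = 0.0026058; denominator = 1 + 9.304×0.0026058 = 1.0242.
N = 3627/1.0242 = 3541.15.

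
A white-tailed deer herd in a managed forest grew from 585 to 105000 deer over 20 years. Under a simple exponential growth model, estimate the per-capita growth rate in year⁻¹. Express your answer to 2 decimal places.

0.26 per year

From N(t) = N₀·e^(rt): e^(r·20) = 105000/585 = 179.49.
r·20 = ln(179.49) = 5.1901, so r = 5.1901/20 = 0.25951.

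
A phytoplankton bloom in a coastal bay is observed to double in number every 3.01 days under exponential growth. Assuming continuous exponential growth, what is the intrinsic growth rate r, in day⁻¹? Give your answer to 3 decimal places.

r = ln(2)/t_d = 0.6931/3.01 = 0.23028.

0.230 per day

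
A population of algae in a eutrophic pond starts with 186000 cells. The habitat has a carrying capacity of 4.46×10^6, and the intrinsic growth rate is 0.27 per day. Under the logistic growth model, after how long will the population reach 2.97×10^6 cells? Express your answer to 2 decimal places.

A = (K − N₀)/N₀ = (4.46×10^6 − 186000)/186000 = 22.978.
Solve 4.46×10^6/(1 + 22.978·e^(−0.27t)) = 2.97×10^6: 1 + 22.978·e^(−0.27t) = 1.5017, so e^(−0.27t) = 0.0218327.
−0.27·t = ln(0.0218327) = -3.8243, so t = 3.8243/0.27 = 14.164.

14.16 days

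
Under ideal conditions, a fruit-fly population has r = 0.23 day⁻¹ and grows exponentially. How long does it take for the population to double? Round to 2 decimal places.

3.01 days

Doubling time t_d = ln(2)/r = 0.6931/0.23 = 3.0137.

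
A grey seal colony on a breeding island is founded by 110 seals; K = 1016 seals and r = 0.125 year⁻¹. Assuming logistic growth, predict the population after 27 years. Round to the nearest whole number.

793 seals

A = (K − N₀)/N₀ = (1016 − 110)/110 = 8.2364.
N(t) = K/(1 + A·e^(−rt)) = 1016/(1 + 8.2364×e^(−0.125×27)).
e^(−3.375) = 0.034218; denominator = 1 + 8.2364×0.034218 = 1.2818.
N = 1016/1.2818 = 792.615.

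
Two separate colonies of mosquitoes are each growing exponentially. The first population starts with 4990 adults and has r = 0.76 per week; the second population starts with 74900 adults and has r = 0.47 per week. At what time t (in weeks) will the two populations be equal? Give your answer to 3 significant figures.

9.34 weeks

Set 4990·e^(0.76t) = 74900·e^(0.47t).
e^((0.76 − 0.47)t) = 74900/4990 → e^(0.29·t) = 15.01.
0.29·t = ln(15.01) = 2.7087, so t = 2.7087/0.29 = 9.3404.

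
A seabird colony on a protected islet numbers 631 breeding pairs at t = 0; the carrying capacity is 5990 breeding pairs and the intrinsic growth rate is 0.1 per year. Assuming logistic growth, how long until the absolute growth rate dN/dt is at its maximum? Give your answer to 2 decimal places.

Logistic growth is fastest at N = K/2 = 2995.
A = (K − N₀)/N₀ = 8.4929. Set K/(1 + A·e^(−rt)) = K/2 → A·e^(−rt) = 1.
e^(−0.1t) = 1/8.4929 = 0.117746, so t = ln(8.4929)/0.1 = 2.1392/0.1 = 21.392.

21.39 years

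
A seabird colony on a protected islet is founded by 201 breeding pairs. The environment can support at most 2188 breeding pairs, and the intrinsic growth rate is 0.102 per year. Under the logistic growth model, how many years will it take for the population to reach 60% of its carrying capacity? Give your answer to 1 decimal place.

A = (K − N₀)/N₀ = (2188 − 201)/201 = 9.8856.
Solve 2188/(1 + 9.8856·e^(−0.102t)) = 1312.8: 1 + 9.8856·e^(−0.102t) = 1.6667, so e^(−0.102t) = 0.0674383.
−0.102·t = ln(0.0674383) = -2.6965, so t = 2.6965/0.102 = 26.437.

26.4 years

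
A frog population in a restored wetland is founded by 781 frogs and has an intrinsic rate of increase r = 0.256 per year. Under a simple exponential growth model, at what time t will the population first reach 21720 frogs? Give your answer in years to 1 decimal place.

Set N₀·e^(rt) = 21720: e^(0.256·t) = 21720/781 = 27.81.
0.256·t = ln(27.81) = 3.3254, so t = 3.3254/0.256 = 12.99.

13.0 years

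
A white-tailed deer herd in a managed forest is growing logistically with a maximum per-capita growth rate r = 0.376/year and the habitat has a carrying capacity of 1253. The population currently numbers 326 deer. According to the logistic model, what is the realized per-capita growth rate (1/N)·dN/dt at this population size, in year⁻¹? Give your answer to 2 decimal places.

0.28 per year

(1/N)·dN/dt = r(1 − N/K) = 0.376 × (1 − 326/1253).
= 0.376 × 0.73982 = 0.27817.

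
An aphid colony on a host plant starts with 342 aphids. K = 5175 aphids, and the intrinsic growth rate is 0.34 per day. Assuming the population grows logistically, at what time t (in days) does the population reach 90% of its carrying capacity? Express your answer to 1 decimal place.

14.3 days

A = (K − N₀)/N₀ = (5175 − 342)/342 = 14.132.
Solve 5175/(1 + 14.132·e^(−0.34t)) = 4657.5: 1 + 14.132·e^(−0.34t) = 1.1111, so e^(−0.34t) = 0.00786261.
−0.34·t = ln(0.00786261) = -4.8456, so t = 4.8456/0.34 = 14.252.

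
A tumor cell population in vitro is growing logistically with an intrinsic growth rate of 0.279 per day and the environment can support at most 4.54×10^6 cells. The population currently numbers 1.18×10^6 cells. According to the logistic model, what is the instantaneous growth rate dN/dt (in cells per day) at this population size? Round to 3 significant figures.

dN/dt = rN(1 − N/K) = 0.279 × 1.18×10^6 × (1 − 1.18×10^6/4.54×10^6).
1 − 1.18×10^6/4.54×10^6 = 0.74009; dN/dt = 0.279 × 1.18×10^6 × 0.74009 = 2.43652×10^5.

244000 cells per day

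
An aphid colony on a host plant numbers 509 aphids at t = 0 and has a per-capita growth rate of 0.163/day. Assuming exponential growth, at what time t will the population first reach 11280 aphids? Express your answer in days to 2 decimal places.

19.01 days

Set N₀·e^(rt) = 11280: e^(0.163·t) = 11280/509 = 22.161.
0.163·t = ln(22.161) = 3.0983, so t = 3.0983/0.163 = 19.008.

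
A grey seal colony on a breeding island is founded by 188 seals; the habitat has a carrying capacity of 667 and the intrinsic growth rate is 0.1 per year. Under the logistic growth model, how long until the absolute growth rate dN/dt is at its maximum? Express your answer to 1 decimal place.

Logistic growth is fastest at N = K/2 = 333.5.
A = (K − N₀)/N₀ = 2.5479. Set K/(1 + A·e^(−rt)) = K/2 → A·e^(−rt) = 1.
e^(−0.1t) = 1/2.5479 = 0.392484, so t = ln(2.5479)/0.1 = 0.93526/0.1 = 9.3526.

9.4 years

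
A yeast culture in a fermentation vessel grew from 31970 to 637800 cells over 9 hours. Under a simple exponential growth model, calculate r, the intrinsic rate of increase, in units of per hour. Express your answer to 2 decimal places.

From N(t) = N₀·e^(rt): e^(r·9) = 637800/31970 = 19.95.
r·9 = ln(19.95) = 2.9932, so r = 2.9932/9 = 0.33258.

0.33 per hour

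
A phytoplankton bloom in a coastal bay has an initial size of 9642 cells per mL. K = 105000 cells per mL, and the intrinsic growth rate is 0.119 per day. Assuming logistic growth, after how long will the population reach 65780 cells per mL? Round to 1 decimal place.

A = (K − N₀)/N₀ = (105000 − 9642)/9642 = 9.8899.
Solve 105000/(1 + 9.8899·e^(−0.119t)) = 65780: 1 + 9.8899·e^(−0.119t) = 1.5962, so e^(−0.119t) = 0.060287.
−0.119·t = ln(0.060287) = -2.8086, so t = 2.8086/0.119 = 23.602.

23.6 days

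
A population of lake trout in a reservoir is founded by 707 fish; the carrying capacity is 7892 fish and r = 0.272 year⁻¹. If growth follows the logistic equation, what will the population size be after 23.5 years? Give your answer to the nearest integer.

7760 fish

A = (K − N₀)/N₀ = (7892 − 707)/707 = 10.163.
N(t) = K/(1 + A·e^(−rt)) = 7892/(1 + 10.163×e^(−0.272×23.5)).
e^(−6.392) = 0.0016749; denominator = 1 + 10.163×0.0016749 = 1.017.
N = 7892/1.017 = 7759.91.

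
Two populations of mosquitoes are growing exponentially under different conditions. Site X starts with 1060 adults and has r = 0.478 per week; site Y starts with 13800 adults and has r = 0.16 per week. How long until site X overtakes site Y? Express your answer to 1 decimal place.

8.1 weeks

Set 1060·e^(0.478t) = 13800·e^(0.16t).
e^((0.478 − 0.16)t) = 13800/1060 → e^(0.318·t) = 13.019.
0.318·t = ln(13.019) = 2.5664, so t = 2.5664/0.318 = 8.0704.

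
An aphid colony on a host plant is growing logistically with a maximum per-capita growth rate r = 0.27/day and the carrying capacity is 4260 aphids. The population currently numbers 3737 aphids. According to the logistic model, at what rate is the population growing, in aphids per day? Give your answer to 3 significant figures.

dN/dt = rN(1 − N/K) = 0.27 × 3737 × (1 − 3737/4260).
1 − 3737/4260 = 0.12277; dN/dt = 0.27 × 3737 × 0.12277 = 123.87.

124 aphids per day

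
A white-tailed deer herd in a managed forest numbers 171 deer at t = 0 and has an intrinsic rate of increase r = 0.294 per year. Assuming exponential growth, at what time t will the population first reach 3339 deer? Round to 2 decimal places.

Set N₀·e^(rt) = 3339: e^(0.294·t) = 3339/171 = 19.526.
0.294·t = ln(19.526) = 2.9718, so t = 2.9718/0.294 = 10.108.

10.11 years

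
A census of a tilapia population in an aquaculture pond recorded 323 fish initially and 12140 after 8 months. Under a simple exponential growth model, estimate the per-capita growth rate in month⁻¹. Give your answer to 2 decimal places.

0.45 per month

From N(t) = N₀·e^(rt): e^(r·8) = 12140/323 = 37.585.
r·8 = ln(37.585) = 3.6266, so r = 3.6266/8 = 0.45333.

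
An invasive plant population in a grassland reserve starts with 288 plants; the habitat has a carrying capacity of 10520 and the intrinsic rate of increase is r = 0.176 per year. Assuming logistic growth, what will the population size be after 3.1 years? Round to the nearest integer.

A = (K − N₀)/N₀ = (10520 − 288)/288 = 35.528.
N(t) = K/(1 + A·e^(−rt)) = 10520/(1 + 35.528×e^(−0.176×3.1)).
e^(−0.5456) = 0.57949; denominator = 1 + 35.528×0.57949 = 21.588.
N = 10520/21.588 = 487.305.

487 plants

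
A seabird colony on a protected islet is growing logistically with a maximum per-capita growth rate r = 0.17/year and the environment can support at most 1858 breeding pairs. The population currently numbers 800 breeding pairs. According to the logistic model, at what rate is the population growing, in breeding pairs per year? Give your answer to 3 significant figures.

77.4 breeding pairs per year

dN/dt = rN(1 − N/K) = 0.17 × 800 × (1 − 800/1858).
1 − 800/1858 = 0.56943; dN/dt = 0.17 × 800 × 0.56943 = 77.442.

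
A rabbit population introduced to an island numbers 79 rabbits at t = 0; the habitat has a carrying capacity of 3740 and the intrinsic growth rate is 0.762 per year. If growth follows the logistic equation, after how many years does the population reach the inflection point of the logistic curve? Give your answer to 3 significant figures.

5.03 years

Logistic growth is fastest at N = K/2 = 1870.
A = (K − N₀)/N₀ = 46.342. Set K/(1 + A·e^(−rt)) = K/2 → A·e^(−rt) = 1.
e^(−0.762t) = 1/46.342 = 0.0215788, so t = ln(46.342)/0.762 = 3.836/0.762 = 5.0342.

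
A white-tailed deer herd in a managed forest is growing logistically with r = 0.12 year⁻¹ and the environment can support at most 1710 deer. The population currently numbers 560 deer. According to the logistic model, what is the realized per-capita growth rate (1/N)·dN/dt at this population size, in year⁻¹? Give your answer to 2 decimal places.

0.08 per year

(1/N)·dN/dt = r(1 − N/K) = 0.12 × (1 − 560/1710).
= 0.12 × 0.67251 = 0.080702.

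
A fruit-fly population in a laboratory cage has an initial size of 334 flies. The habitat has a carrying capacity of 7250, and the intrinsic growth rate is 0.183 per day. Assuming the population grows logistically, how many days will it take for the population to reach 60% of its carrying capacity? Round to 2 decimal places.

A = (K − N₀)/N₀ = (7250 − 334)/334 = 20.707.
Solve 7250/(1 + 20.707·e^(−0.183t)) = 4350: 1 + 20.707·e^(−0.183t) = 1.6667, so e^(−0.183t) = 0.0321959.
−0.183·t = ln(0.0321959) = -3.4359, so t = 3.4359/0.183 = 18.776.

18.78 days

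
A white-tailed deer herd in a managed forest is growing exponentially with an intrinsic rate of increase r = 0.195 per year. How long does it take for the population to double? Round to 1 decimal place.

Doubling time t_d = ln(2)/r = 0.6931/0.195 = 3.5546.

3.6 years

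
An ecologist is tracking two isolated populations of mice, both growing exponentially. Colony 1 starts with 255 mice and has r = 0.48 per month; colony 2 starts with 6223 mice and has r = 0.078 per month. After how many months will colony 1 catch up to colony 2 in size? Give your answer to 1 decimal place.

Set 255·e^(0.48t) = 6223·e^(0.078t).
e^((0.48 − 0.078)t) = 6223/255 → e^(0.402·t) = 24.404.
0.402·t = ln(24.404) = 3.1947, so t = 3.1947/0.402 = 7.9471.

7.9 months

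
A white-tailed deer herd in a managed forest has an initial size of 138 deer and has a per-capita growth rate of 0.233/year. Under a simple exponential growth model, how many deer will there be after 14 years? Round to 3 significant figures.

3600 deer

N(t) = N₀·e^(rt) = 138 × e^(0.233×14) = 138 × e^3.262.
e^3.262 ≈ 26.102, so N ≈ 138 × 26.102 = 3602.03.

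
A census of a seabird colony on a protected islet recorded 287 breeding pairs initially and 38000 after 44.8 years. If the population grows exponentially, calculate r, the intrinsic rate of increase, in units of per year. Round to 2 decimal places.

From N(t) = N₀·e^(rt): e^(r·44.8) = 38000/287 = 132.4.
r·44.8 = ln(132.4) = 4.8859, so r = 4.8859/44.8 = 0.10906.

0.11 per year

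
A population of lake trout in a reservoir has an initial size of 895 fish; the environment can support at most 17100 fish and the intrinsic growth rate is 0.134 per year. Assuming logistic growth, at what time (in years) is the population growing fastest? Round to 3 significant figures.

21.6 years

Logistic growth is fastest at N = K/2 = 8550.
A = (K − N₀)/N₀ = 18.106. Set K/(1 + A·e^(−rt)) = K/2 → A·e^(−rt) = 1.
e^(−0.134t) = 1/18.106 = 0.0552299, so t = ln(18.106)/0.134 = 2.8963/0.134 = 21.614.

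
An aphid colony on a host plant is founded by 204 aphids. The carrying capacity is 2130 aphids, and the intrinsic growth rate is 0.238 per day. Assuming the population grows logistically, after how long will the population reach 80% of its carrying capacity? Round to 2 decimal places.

15.26 days

A = (K − N₀)/N₀ = (2130 − 204)/204 = 9.4412.
Solve 2130/(1 + 9.4412·e^(−0.238t)) = 1704: 1 + 9.4412·e^(−0.238t) = 1.25, so e^(−0.238t) = 0.0264798.
−0.238·t = ln(0.0264798) = -3.6314, so t = 3.6314/0.238 = 15.258.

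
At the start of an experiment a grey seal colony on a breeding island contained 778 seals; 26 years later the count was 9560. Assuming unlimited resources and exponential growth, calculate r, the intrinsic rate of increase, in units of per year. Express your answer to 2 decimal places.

From N(t) = N₀·e^(rt): e^(r·26) = 9560/778 = 12.288.
r·26 = ln(12.288) = 2.5086, so r = 2.5086/26 = 0.096485.

0.10 per year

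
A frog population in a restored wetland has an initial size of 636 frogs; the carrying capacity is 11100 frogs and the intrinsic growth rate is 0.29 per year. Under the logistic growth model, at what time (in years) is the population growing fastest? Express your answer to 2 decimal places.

Logistic growth is fastest at N = K/2 = 5550.
A = (K − N₀)/N₀ = 16.453. Set K/(1 + A·e^(−rt)) = K/2 → A·e^(−rt) = 1.
e^(−0.29t) = 1/16.453 = 0.0607798, so t = ln(16.453)/0.29 = 2.8005/0.29 = 9.6569.

9.66 years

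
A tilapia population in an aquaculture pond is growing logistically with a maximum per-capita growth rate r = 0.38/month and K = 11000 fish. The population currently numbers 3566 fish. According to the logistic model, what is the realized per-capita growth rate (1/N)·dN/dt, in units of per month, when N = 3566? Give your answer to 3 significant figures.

(1/N)·dN/dt = r(1 − N/K) = 0.38 × (1 − 3566/11000).
= 0.38 × 0.67582 = 0.25681.

0.257 per month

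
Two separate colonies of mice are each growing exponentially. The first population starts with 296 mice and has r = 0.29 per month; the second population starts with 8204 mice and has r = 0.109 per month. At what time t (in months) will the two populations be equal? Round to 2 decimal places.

18.35 months

Set 296·e^(0.29t) = 8204·e^(0.109t).
e^((0.29 − 0.109)t) = 8204/296 → e^(0.181·t) = 27.716.
0.181·t = ln(27.716) = 3.322, so t = 3.322/0.181 = 18.354.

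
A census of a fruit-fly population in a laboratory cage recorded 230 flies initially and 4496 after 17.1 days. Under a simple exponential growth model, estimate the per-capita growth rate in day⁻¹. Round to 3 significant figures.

0.174 per day

From N(t) = N₀·e^(rt): e^(r·17.1) = 4496/230 = 19.548.
r·17.1 = ln(19.548) = 2.9729, so r = 2.9729/17.1 = 0.17385.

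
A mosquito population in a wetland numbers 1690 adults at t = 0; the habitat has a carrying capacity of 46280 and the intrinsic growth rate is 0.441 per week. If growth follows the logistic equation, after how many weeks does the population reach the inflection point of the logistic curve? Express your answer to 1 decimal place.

7.4 weeks

Logistic growth is fastest at N = K/2 = 23140.
A = (K − N₀)/N₀ = 26.385. Set K/(1 + A·e^(−rt)) = K/2 → A·e^(−rt) = 1.
e^(−0.441t) = 1/26.385 = 0.0379009, so t = ln(26.385)/0.441 = 3.2728/0.441 = 7.4213.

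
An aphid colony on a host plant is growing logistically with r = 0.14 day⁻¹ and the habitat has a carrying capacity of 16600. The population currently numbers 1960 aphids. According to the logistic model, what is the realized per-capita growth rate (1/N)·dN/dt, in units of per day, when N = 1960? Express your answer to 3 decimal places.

0.123 per day

(1/N)·dN/dt = r(1 − N/K) = 0.14 × (1 − 1960/16600).
= 0.14 × 0.88193 = 0.12347.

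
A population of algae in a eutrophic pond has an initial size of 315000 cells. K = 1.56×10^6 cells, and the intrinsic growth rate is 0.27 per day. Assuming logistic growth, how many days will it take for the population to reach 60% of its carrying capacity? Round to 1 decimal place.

6.6 days

A = (K − N₀)/N₀ = (1.56×10^6 − 315000)/315000 = 3.9524.
Solve 1.56×10^6/(1 + 3.9524·e^(−0.27t)) = 936000: 1 + 3.9524·e^(−0.27t) = 1.6667, so e^(−0.27t) = 0.168675.
−0.27·t = ln(0.168675) = -1.7798, so t = 1.7798/0.27 = 6.5918.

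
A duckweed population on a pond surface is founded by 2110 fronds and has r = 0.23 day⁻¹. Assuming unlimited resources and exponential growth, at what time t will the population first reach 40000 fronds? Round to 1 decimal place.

12.8 days

Set N₀·e^(rt) = 40000: e^(0.23·t) = 40000/2110 = 18.957.
0.23·t = ln(18.957) = 2.9422, so t = 2.9422/0.23 = 12.792.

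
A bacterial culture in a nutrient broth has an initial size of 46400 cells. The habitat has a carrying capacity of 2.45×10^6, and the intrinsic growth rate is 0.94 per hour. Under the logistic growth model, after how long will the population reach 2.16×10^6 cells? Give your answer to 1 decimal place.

A = (K − N₀)/N₀ = (2.45×10^6 − 46400)/46400 = 51.802.
Solve 2.45×10^6/(1 + 51.802·e^(−0.94t)) = 2.16×10^6: 1 + 51.802·e^(−0.94t) = 1.1343, so e^(−0.94t) = 0.00259179.
−0.94·t = ln(0.00259179) = -5.9554, so t = 5.9554/0.94 = 6.3355.

6.3 hours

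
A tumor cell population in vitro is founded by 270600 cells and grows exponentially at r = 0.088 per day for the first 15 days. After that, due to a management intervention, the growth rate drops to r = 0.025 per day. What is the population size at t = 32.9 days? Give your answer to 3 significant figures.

Phase 1: N(15) = 270600·e^(0.088×15) = 270600·e^1.32 = 1.01297×10^6.
Phase 2 runs for 32.9 − 15 = 17.9 days at r = 0.025.
N(32.9) = 1.01297×10^6·e^(0.025×17.9) = 1.01297×10^6·e^0.4475 = 1.584686×10^6.

1580000 cells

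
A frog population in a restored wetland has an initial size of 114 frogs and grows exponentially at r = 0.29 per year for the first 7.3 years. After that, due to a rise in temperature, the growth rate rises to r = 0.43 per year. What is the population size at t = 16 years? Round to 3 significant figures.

39900 frogs

Phase 1: N(7.3) = 114·e^(0.29×7.3) = 114·e^2.117 = 946.905.
Phase 2 runs for 16 − 7.3 = 8.7 years at r = 0.43.
N(16) = 946.905·e^(0.43×8.7) = 946.905·e^3.741 = 39902.7.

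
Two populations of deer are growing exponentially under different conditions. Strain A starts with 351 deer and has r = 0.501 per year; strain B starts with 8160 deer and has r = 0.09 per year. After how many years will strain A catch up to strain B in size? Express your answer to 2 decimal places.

Set 351·e^(0.501t) = 8160·e^(0.09t).
e^((0.501 − 0.09)t) = 8160/351 → e^(0.411·t) = 23.248.
0.411·t = ln(23.248) = 3.1462, so t = 3.1462/0.411 = 7.655.

7.66 years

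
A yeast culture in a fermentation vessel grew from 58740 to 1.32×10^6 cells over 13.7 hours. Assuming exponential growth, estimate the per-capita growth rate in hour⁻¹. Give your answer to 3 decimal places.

0.227 per hour

From N(t) = N₀·e^(rt): e^(r·13.7) = 1.32×10^6/58740 = 22.472.
r·13.7 = ln(22.472) = 3.1123, so r = 3.1123/13.7 = 0.22717.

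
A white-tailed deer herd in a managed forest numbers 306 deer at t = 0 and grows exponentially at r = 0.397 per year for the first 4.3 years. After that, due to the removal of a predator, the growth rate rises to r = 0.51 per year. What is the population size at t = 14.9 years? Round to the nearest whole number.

375752 deer

Phase 1: N(4.3) = 306·e^(0.397×4.3) = 306·e^1.707 = 1686.96.
Phase 2 runs for 14.9 − 4.3 = 10.6 years at r = 0.51.
N(14.9) = 1686.96·e^(0.51×10.6) = 1686.96·e^5.406 = 375752.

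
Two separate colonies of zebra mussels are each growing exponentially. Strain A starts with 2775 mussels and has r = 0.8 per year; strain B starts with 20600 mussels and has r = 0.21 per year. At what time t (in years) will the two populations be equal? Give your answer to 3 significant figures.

3.40 years

Set 2775·e^(0.8t) = 20600·e^(0.21t).
e^((0.8 − 0.21)t) = 20600/2775 → e^(0.59·t) = 7.4234.
0.59·t = ln(7.4234) = 2.0046, so t = 2.0046/0.59 = 3.3977.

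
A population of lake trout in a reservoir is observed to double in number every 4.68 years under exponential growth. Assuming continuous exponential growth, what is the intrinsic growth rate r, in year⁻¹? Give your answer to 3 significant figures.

r = ln(2)/t_d = 0.6931/4.68 = 0.14811.

0.148 per year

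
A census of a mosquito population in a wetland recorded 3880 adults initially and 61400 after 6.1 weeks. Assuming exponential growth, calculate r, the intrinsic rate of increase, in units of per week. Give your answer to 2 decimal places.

From N(t) = N₀·e^(rt): e^(r·6.1) = 61400/3880 = 15.825.
r·6.1 = ln(15.825) = 2.7616, so r = 2.7616/6.1 = 0.45272.

0.45 per week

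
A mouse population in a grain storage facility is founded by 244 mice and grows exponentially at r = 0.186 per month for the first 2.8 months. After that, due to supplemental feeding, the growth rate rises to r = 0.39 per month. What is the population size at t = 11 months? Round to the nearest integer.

10056 mice

Phase 1: N(2.8) = 244·e^(0.186×2.8) = 244·e^0.5208 = 410.743.
Phase 2 runs for 11 − 2.8 = 8.2 months at r = 0.39.
N(11) = 410.743·e^(0.39×8.2) = 410.743·e^3.198 = 10056.4.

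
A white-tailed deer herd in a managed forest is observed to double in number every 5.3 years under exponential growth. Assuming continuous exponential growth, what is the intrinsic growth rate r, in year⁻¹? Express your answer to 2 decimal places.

0.13 per year

r = ln(2)/t_d = 0.6931/5.3 = 0.13078.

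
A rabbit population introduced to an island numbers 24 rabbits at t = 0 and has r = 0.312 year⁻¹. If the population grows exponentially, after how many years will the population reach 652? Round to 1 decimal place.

Set N₀·e^(rt) = 652: e^(0.312·t) = 652/24 = 27.167.
0.312·t = ln(27.167) = 3.302, so t = 3.302/0.312 = 10.583.

10.6 years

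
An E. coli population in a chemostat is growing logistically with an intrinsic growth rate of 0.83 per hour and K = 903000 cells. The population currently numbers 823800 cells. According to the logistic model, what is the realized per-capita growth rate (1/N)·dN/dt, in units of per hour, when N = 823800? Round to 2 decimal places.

(1/N)·dN/dt = r(1 − N/K) = 0.83 × (1 − 823800/903000).
= 0.83 × 0.087708 = 0.072797.

0.07 per hour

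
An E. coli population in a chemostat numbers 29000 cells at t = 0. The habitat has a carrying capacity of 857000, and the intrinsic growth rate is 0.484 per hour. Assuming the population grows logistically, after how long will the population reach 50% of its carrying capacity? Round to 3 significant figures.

A = (K − N₀)/N₀ = (857000 − 29000)/29000 = 28.552.
Solve 857000/(1 + 28.552·e^(−0.484t)) = 428500: 1 + 28.552·e^(−0.484t) = 2, so e^(−0.484t) = 0.0350242.
−0.484·t = ln(0.0350242) = -3.3517, so t = 3.3517/0.484 = 6.925.

6.93 hours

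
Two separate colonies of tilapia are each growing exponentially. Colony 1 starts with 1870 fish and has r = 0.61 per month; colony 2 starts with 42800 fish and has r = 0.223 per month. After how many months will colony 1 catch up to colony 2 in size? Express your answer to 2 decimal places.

8.09 months

Set 1870·e^(0.61t) = 42800·e^(0.223t).
e^((0.61 − 0.223)t) = 42800/1870 → e^(0.387·t) = 22.888.
0.387·t = ln(22.888) = 3.1306, so t = 3.1306/0.387 = 8.0894.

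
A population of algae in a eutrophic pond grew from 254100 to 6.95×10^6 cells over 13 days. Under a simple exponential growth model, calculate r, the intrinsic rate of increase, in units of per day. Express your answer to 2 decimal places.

0.25 per day

From N(t) = N₀·e^(rt): e^(r·13) = 6.95×10^6/254100 = 27.351.
r·13 = ln(27.351) = 3.3088, so r = 3.3088/13 = 0.25452.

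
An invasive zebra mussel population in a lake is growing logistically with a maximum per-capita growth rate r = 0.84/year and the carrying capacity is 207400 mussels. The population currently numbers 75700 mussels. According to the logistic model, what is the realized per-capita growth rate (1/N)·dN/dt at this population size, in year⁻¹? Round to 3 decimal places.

(1/N)·dN/dt = r(1 − N/K) = 0.84 × (1 − 75700/207400).
= 0.84 × 0.635 = 0.5334.

0.533 per year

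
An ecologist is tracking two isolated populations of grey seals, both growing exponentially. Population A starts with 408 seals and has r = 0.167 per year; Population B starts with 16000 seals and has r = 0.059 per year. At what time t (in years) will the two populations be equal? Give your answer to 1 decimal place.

34.0 years

Set 408·e^(0.167t) = 16000·e^(0.059t).
e^((0.167 − 0.059)t) = 16000/408 → e^(0.108·t) = 39.216.
0.108·t = ln(39.216) = 3.6691, so t = 3.6691/0.108 = 33.973.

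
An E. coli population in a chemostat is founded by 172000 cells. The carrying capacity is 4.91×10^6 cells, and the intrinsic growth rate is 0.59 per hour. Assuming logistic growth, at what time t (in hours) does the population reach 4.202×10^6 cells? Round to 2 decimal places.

8.64 hours

A = (K − N₀)/N₀ = (4.91×10^6 − 172000)/172000 = 27.547.
Solve 4.91×10^6/(1 + 27.547·e^(−0.59t)) = 4.202×10^6: 1 + 27.547·e^(−0.59t) = 1.1685, so e^(−0.59t) = 0.00611661.
−0.59·t = ln(0.00611661) = -5.0967, so t = 5.0967/0.59 = 8.6386.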